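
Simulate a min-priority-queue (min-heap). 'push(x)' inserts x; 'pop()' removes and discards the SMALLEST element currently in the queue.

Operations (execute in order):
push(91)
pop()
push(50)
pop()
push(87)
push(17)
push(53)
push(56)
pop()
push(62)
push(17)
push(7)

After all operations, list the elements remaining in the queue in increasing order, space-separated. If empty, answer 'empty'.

Answer: 7 17 53 56 62 87

Derivation:
push(91): heap contents = [91]
pop() → 91: heap contents = []
push(50): heap contents = [50]
pop() → 50: heap contents = []
push(87): heap contents = [87]
push(17): heap contents = [17, 87]
push(53): heap contents = [17, 53, 87]
push(56): heap contents = [17, 53, 56, 87]
pop() → 17: heap contents = [53, 56, 87]
push(62): heap contents = [53, 56, 62, 87]
push(17): heap contents = [17, 53, 56, 62, 87]
push(7): heap contents = [7, 17, 53, 56, 62, 87]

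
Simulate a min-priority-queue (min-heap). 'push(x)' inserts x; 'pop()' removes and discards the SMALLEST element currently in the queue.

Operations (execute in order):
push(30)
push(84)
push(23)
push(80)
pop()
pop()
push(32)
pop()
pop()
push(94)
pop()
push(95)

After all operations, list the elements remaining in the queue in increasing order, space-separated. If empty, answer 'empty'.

Answer: 94 95

Derivation:
push(30): heap contents = [30]
push(84): heap contents = [30, 84]
push(23): heap contents = [23, 30, 84]
push(80): heap contents = [23, 30, 80, 84]
pop() → 23: heap contents = [30, 80, 84]
pop() → 30: heap contents = [80, 84]
push(32): heap contents = [32, 80, 84]
pop() → 32: heap contents = [80, 84]
pop() → 80: heap contents = [84]
push(94): heap contents = [84, 94]
pop() → 84: heap contents = [94]
push(95): heap contents = [94, 95]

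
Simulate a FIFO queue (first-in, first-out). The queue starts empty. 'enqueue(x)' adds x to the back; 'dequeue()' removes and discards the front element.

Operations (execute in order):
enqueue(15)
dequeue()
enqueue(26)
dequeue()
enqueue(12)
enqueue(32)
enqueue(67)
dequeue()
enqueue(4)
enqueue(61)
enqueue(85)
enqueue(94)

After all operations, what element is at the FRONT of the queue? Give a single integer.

enqueue(15): queue = [15]
dequeue(): queue = []
enqueue(26): queue = [26]
dequeue(): queue = []
enqueue(12): queue = [12]
enqueue(32): queue = [12, 32]
enqueue(67): queue = [12, 32, 67]
dequeue(): queue = [32, 67]
enqueue(4): queue = [32, 67, 4]
enqueue(61): queue = [32, 67, 4, 61]
enqueue(85): queue = [32, 67, 4, 61, 85]
enqueue(94): queue = [32, 67, 4, 61, 85, 94]

Answer: 32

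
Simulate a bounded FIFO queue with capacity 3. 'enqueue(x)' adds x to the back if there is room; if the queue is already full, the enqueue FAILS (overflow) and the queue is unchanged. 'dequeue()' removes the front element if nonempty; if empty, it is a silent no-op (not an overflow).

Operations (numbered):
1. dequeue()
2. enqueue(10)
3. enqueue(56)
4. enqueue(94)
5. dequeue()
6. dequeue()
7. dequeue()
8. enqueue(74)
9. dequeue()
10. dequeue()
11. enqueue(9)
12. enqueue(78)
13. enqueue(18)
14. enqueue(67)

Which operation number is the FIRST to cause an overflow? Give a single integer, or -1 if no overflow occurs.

1. dequeue(): empty, no-op, size=0
2. enqueue(10): size=1
3. enqueue(56): size=2
4. enqueue(94): size=3
5. dequeue(): size=2
6. dequeue(): size=1
7. dequeue(): size=0
8. enqueue(74): size=1
9. dequeue(): size=0
10. dequeue(): empty, no-op, size=0
11. enqueue(9): size=1
12. enqueue(78): size=2
13. enqueue(18): size=3
14. enqueue(67): size=3=cap → OVERFLOW (fail)

Answer: 14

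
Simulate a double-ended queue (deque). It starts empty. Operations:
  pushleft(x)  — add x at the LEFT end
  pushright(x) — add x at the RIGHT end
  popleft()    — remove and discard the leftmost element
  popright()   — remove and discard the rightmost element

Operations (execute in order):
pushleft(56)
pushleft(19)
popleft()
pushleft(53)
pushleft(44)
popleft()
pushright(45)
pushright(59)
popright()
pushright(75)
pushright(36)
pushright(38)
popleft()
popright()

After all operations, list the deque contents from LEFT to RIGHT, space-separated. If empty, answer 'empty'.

Answer: 56 45 75 36

Derivation:
pushleft(56): [56]
pushleft(19): [19, 56]
popleft(): [56]
pushleft(53): [53, 56]
pushleft(44): [44, 53, 56]
popleft(): [53, 56]
pushright(45): [53, 56, 45]
pushright(59): [53, 56, 45, 59]
popright(): [53, 56, 45]
pushright(75): [53, 56, 45, 75]
pushright(36): [53, 56, 45, 75, 36]
pushright(38): [53, 56, 45, 75, 36, 38]
popleft(): [56, 45, 75, 36, 38]
popright(): [56, 45, 75, 36]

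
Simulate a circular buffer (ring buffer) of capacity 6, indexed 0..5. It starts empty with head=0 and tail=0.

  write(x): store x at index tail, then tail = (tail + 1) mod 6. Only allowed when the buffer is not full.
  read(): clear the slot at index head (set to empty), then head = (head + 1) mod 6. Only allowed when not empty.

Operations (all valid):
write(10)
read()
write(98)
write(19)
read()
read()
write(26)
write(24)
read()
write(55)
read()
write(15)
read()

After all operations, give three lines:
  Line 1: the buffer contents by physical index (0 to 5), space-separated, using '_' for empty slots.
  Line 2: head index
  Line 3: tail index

write(10): buf=[10 _ _ _ _ _], head=0, tail=1, size=1
read(): buf=[_ _ _ _ _ _], head=1, tail=1, size=0
write(98): buf=[_ 98 _ _ _ _], head=1, tail=2, size=1
write(19): buf=[_ 98 19 _ _ _], head=1, tail=3, size=2
read(): buf=[_ _ 19 _ _ _], head=2, tail=3, size=1
read(): buf=[_ _ _ _ _ _], head=3, tail=3, size=0
write(26): buf=[_ _ _ 26 _ _], head=3, tail=4, size=1
write(24): buf=[_ _ _ 26 24 _], head=3, tail=5, size=2
read(): buf=[_ _ _ _ 24 _], head=4, tail=5, size=1
write(55): buf=[_ _ _ _ 24 55], head=4, tail=0, size=2
read(): buf=[_ _ _ _ _ 55], head=5, tail=0, size=1
write(15): buf=[15 _ _ _ _ 55], head=5, tail=1, size=2
read(): buf=[15 _ _ _ _ _], head=0, tail=1, size=1

Answer: 15 _ _ _ _ _
0
1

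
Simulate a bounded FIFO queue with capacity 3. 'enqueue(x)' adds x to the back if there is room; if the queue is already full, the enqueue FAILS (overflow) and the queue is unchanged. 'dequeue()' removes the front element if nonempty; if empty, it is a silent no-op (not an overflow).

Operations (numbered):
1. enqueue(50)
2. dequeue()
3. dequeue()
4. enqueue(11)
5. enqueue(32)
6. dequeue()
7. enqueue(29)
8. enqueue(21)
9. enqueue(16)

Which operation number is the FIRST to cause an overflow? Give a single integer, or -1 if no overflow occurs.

1. enqueue(50): size=1
2. dequeue(): size=0
3. dequeue(): empty, no-op, size=0
4. enqueue(11): size=1
5. enqueue(32): size=2
6. dequeue(): size=1
7. enqueue(29): size=2
8. enqueue(21): size=3
9. enqueue(16): size=3=cap → OVERFLOW (fail)

Answer: 9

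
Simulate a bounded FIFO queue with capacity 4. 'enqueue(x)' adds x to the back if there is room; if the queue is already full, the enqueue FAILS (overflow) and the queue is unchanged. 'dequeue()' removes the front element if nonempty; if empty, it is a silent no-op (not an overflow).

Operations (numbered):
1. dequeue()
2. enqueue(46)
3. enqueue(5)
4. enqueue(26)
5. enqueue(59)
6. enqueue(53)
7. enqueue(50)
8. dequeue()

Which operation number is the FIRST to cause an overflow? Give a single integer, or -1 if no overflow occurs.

Answer: 6

Derivation:
1. dequeue(): empty, no-op, size=0
2. enqueue(46): size=1
3. enqueue(5): size=2
4. enqueue(26): size=3
5. enqueue(59): size=4
6. enqueue(53): size=4=cap → OVERFLOW (fail)
7. enqueue(50): size=4=cap → OVERFLOW (fail)
8. dequeue(): size=3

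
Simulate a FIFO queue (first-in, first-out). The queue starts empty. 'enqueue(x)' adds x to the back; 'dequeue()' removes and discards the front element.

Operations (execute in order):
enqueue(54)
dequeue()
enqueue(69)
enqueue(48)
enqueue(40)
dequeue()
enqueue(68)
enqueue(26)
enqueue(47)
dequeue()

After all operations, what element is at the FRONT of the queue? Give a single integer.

enqueue(54): queue = [54]
dequeue(): queue = []
enqueue(69): queue = [69]
enqueue(48): queue = [69, 48]
enqueue(40): queue = [69, 48, 40]
dequeue(): queue = [48, 40]
enqueue(68): queue = [48, 40, 68]
enqueue(26): queue = [48, 40, 68, 26]
enqueue(47): queue = [48, 40, 68, 26, 47]
dequeue(): queue = [40, 68, 26, 47]

Answer: 40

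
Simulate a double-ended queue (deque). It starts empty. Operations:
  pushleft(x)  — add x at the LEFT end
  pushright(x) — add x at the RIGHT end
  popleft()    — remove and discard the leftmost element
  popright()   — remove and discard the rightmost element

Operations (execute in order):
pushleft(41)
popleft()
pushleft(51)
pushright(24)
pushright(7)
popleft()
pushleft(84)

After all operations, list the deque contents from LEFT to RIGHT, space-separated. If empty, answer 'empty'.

Answer: 84 24 7

Derivation:
pushleft(41): [41]
popleft(): []
pushleft(51): [51]
pushright(24): [51, 24]
pushright(7): [51, 24, 7]
popleft(): [24, 7]
pushleft(84): [84, 24, 7]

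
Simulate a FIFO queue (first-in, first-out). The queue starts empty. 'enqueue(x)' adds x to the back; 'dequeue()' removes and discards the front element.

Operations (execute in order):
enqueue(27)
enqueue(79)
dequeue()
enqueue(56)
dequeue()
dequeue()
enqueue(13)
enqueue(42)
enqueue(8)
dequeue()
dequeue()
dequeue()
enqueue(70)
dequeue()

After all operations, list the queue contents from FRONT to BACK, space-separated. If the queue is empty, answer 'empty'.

enqueue(27): [27]
enqueue(79): [27, 79]
dequeue(): [79]
enqueue(56): [79, 56]
dequeue(): [56]
dequeue(): []
enqueue(13): [13]
enqueue(42): [13, 42]
enqueue(8): [13, 42, 8]
dequeue(): [42, 8]
dequeue(): [8]
dequeue(): []
enqueue(70): [70]
dequeue(): []

Answer: empty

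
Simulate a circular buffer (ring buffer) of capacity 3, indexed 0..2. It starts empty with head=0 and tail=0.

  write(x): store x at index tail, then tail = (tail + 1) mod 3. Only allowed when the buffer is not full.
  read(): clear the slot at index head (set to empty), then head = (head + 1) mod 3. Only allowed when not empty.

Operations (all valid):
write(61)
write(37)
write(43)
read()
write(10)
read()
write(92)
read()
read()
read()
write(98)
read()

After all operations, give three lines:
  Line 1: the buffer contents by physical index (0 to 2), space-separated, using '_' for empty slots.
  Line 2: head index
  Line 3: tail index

write(61): buf=[61 _ _], head=0, tail=1, size=1
write(37): buf=[61 37 _], head=0, tail=2, size=2
write(43): buf=[61 37 43], head=0, tail=0, size=3
read(): buf=[_ 37 43], head=1, tail=0, size=2
write(10): buf=[10 37 43], head=1, tail=1, size=3
read(): buf=[10 _ 43], head=2, tail=1, size=2
write(92): buf=[10 92 43], head=2, tail=2, size=3
read(): buf=[10 92 _], head=0, tail=2, size=2
read(): buf=[_ 92 _], head=1, tail=2, size=1
read(): buf=[_ _ _], head=2, tail=2, size=0
write(98): buf=[_ _ 98], head=2, tail=0, size=1
read(): buf=[_ _ _], head=0, tail=0, size=0

Answer: _ _ _
0
0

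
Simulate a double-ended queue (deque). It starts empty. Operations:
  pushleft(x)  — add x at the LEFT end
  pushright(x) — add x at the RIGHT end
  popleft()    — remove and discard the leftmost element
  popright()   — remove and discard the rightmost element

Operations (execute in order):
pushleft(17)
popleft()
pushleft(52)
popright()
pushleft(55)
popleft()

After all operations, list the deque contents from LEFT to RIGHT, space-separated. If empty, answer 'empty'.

pushleft(17): [17]
popleft(): []
pushleft(52): [52]
popright(): []
pushleft(55): [55]
popleft(): []

Answer: empty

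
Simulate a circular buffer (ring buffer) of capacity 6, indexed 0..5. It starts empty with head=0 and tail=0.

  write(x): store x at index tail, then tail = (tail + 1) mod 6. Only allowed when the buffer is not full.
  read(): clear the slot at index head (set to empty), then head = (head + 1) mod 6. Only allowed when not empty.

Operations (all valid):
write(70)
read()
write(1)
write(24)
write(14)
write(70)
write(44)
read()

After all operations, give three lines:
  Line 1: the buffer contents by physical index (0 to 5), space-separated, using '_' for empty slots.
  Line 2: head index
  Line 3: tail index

Answer: _ _ 24 14 70 44
2
0

Derivation:
write(70): buf=[70 _ _ _ _ _], head=0, tail=1, size=1
read(): buf=[_ _ _ _ _ _], head=1, tail=1, size=0
write(1): buf=[_ 1 _ _ _ _], head=1, tail=2, size=1
write(24): buf=[_ 1 24 _ _ _], head=1, tail=3, size=2
write(14): buf=[_ 1 24 14 _ _], head=1, tail=4, size=3
write(70): buf=[_ 1 24 14 70 _], head=1, tail=5, size=4
write(44): buf=[_ 1 24 14 70 44], head=1, tail=0, size=5
read(): buf=[_ _ 24 14 70 44], head=2, tail=0, size=4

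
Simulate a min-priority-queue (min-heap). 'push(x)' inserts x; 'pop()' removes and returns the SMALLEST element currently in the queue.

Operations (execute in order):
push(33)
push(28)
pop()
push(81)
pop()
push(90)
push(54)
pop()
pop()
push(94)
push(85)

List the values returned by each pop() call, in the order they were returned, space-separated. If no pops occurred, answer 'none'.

Answer: 28 33 54 81

Derivation:
push(33): heap contents = [33]
push(28): heap contents = [28, 33]
pop() → 28: heap contents = [33]
push(81): heap contents = [33, 81]
pop() → 33: heap contents = [81]
push(90): heap contents = [81, 90]
push(54): heap contents = [54, 81, 90]
pop() → 54: heap contents = [81, 90]
pop() → 81: heap contents = [90]
push(94): heap contents = [90, 94]
push(85): heap contents = [85, 90, 94]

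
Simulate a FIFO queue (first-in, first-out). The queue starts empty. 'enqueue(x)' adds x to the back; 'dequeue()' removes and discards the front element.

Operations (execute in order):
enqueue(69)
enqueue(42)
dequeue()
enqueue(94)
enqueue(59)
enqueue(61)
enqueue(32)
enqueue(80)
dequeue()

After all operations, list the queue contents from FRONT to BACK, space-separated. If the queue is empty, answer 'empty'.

Answer: 94 59 61 32 80

Derivation:
enqueue(69): [69]
enqueue(42): [69, 42]
dequeue(): [42]
enqueue(94): [42, 94]
enqueue(59): [42, 94, 59]
enqueue(61): [42, 94, 59, 61]
enqueue(32): [42, 94, 59, 61, 32]
enqueue(80): [42, 94, 59, 61, 32, 80]
dequeue(): [94, 59, 61, 32, 80]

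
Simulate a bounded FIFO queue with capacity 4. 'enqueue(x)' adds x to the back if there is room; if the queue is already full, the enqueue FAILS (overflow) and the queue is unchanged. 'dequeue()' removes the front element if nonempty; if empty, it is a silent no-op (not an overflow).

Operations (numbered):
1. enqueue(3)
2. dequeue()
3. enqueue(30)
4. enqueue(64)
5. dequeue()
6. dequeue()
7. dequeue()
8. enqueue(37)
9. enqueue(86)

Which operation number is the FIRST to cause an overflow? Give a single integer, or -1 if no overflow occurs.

1. enqueue(3): size=1
2. dequeue(): size=0
3. enqueue(30): size=1
4. enqueue(64): size=2
5. dequeue(): size=1
6. dequeue(): size=0
7. dequeue(): empty, no-op, size=0
8. enqueue(37): size=1
9. enqueue(86): size=2

Answer: -1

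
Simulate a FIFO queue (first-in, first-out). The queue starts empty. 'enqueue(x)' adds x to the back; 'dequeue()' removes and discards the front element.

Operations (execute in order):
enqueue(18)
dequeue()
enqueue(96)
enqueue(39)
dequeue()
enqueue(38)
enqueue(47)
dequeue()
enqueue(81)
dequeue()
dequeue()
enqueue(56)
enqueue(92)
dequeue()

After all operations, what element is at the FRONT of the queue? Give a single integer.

Answer: 56

Derivation:
enqueue(18): queue = [18]
dequeue(): queue = []
enqueue(96): queue = [96]
enqueue(39): queue = [96, 39]
dequeue(): queue = [39]
enqueue(38): queue = [39, 38]
enqueue(47): queue = [39, 38, 47]
dequeue(): queue = [38, 47]
enqueue(81): queue = [38, 47, 81]
dequeue(): queue = [47, 81]
dequeue(): queue = [81]
enqueue(56): queue = [81, 56]
enqueue(92): queue = [81, 56, 92]
dequeue(): queue = [56, 92]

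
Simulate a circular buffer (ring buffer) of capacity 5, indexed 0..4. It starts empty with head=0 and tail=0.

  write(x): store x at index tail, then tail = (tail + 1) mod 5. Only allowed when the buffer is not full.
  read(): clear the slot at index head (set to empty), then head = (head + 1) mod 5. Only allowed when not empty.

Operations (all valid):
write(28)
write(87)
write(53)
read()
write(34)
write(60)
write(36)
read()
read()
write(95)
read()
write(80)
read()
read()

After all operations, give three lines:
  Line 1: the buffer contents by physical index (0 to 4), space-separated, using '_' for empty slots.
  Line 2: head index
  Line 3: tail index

Answer: _ 95 80 _ _
1
3

Derivation:
write(28): buf=[28 _ _ _ _], head=0, tail=1, size=1
write(87): buf=[28 87 _ _ _], head=0, tail=2, size=2
write(53): buf=[28 87 53 _ _], head=0, tail=3, size=3
read(): buf=[_ 87 53 _ _], head=1, tail=3, size=2
write(34): buf=[_ 87 53 34 _], head=1, tail=4, size=3
write(60): buf=[_ 87 53 34 60], head=1, tail=0, size=4
write(36): buf=[36 87 53 34 60], head=1, tail=1, size=5
read(): buf=[36 _ 53 34 60], head=2, tail=1, size=4
read(): buf=[36 _ _ 34 60], head=3, tail=1, size=3
write(95): buf=[36 95 _ 34 60], head=3, tail=2, size=4
read(): buf=[36 95 _ _ 60], head=4, tail=2, size=3
write(80): buf=[36 95 80 _ 60], head=4, tail=3, size=4
read(): buf=[36 95 80 _ _], head=0, tail=3, size=3
read(): buf=[_ 95 80 _ _], head=1, tail=3, size=2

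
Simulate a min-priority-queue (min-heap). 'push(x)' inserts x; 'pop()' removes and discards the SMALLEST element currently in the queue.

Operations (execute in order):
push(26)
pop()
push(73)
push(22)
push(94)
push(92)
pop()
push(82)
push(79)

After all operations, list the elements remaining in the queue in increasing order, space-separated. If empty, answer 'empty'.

push(26): heap contents = [26]
pop() → 26: heap contents = []
push(73): heap contents = [73]
push(22): heap contents = [22, 73]
push(94): heap contents = [22, 73, 94]
push(92): heap contents = [22, 73, 92, 94]
pop() → 22: heap contents = [73, 92, 94]
push(82): heap contents = [73, 82, 92, 94]
push(79): heap contents = [73, 79, 82, 92, 94]

Answer: 73 79 82 92 94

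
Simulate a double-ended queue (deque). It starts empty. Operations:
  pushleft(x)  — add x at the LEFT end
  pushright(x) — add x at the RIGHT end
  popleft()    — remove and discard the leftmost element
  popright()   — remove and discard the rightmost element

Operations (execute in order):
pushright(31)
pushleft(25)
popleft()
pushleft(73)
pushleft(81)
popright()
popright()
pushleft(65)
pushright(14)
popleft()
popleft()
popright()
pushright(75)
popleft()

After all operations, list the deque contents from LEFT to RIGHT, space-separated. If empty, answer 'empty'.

Answer: empty

Derivation:
pushright(31): [31]
pushleft(25): [25, 31]
popleft(): [31]
pushleft(73): [73, 31]
pushleft(81): [81, 73, 31]
popright(): [81, 73]
popright(): [81]
pushleft(65): [65, 81]
pushright(14): [65, 81, 14]
popleft(): [81, 14]
popleft(): [14]
popright(): []
pushright(75): [75]
popleft(): []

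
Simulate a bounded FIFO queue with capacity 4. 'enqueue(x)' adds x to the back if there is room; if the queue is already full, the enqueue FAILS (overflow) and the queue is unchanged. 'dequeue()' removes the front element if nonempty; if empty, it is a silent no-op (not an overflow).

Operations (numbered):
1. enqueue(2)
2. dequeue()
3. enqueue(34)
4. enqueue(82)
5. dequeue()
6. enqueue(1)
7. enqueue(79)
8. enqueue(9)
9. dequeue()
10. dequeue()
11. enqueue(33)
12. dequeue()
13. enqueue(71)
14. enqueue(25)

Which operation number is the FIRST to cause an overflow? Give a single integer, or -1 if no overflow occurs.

Answer: -1

Derivation:
1. enqueue(2): size=1
2. dequeue(): size=0
3. enqueue(34): size=1
4. enqueue(82): size=2
5. dequeue(): size=1
6. enqueue(1): size=2
7. enqueue(79): size=3
8. enqueue(9): size=4
9. dequeue(): size=3
10. dequeue(): size=2
11. enqueue(33): size=3
12. dequeue(): size=2
13. enqueue(71): size=3
14. enqueue(25): size=4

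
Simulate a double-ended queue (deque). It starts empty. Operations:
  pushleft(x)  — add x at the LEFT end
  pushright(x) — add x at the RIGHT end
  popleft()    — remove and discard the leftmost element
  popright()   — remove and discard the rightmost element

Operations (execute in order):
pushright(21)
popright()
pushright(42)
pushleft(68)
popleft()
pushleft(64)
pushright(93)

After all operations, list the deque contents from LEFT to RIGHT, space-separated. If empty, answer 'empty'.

Answer: 64 42 93

Derivation:
pushright(21): [21]
popright(): []
pushright(42): [42]
pushleft(68): [68, 42]
popleft(): [42]
pushleft(64): [64, 42]
pushright(93): [64, 42, 93]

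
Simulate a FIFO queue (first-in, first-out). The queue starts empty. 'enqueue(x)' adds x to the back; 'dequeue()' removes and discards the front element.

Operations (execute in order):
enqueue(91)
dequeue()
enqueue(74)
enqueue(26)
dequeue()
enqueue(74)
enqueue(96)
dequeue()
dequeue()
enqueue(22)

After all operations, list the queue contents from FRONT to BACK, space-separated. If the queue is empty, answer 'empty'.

Answer: 96 22

Derivation:
enqueue(91): [91]
dequeue(): []
enqueue(74): [74]
enqueue(26): [74, 26]
dequeue(): [26]
enqueue(74): [26, 74]
enqueue(96): [26, 74, 96]
dequeue(): [74, 96]
dequeue(): [96]
enqueue(22): [96, 22]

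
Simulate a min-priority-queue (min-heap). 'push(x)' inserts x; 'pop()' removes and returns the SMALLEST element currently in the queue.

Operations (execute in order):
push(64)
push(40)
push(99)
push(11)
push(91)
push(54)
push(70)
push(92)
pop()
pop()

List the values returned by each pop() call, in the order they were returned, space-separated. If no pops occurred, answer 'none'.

push(64): heap contents = [64]
push(40): heap contents = [40, 64]
push(99): heap contents = [40, 64, 99]
push(11): heap contents = [11, 40, 64, 99]
push(91): heap contents = [11, 40, 64, 91, 99]
push(54): heap contents = [11, 40, 54, 64, 91, 99]
push(70): heap contents = [11, 40, 54, 64, 70, 91, 99]
push(92): heap contents = [11, 40, 54, 64, 70, 91, 92, 99]
pop() → 11: heap contents = [40, 54, 64, 70, 91, 92, 99]
pop() → 40: heap contents = [54, 64, 70, 91, 92, 99]

Answer: 11 40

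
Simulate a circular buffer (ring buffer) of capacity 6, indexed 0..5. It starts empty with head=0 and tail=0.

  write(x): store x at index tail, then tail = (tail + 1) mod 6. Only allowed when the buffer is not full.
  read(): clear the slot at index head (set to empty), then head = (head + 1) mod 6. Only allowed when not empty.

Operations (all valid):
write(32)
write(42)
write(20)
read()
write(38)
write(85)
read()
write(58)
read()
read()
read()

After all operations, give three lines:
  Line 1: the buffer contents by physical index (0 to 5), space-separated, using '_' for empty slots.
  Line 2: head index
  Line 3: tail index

write(32): buf=[32 _ _ _ _ _], head=0, tail=1, size=1
write(42): buf=[32 42 _ _ _ _], head=0, tail=2, size=2
write(20): buf=[32 42 20 _ _ _], head=0, tail=3, size=3
read(): buf=[_ 42 20 _ _ _], head=1, tail=3, size=2
write(38): buf=[_ 42 20 38 _ _], head=1, tail=4, size=3
write(85): buf=[_ 42 20 38 85 _], head=1, tail=5, size=4
read(): buf=[_ _ 20 38 85 _], head=2, tail=5, size=3
write(58): buf=[_ _ 20 38 85 58], head=2, tail=0, size=4
read(): buf=[_ _ _ 38 85 58], head=3, tail=0, size=3
read(): buf=[_ _ _ _ 85 58], head=4, tail=0, size=2
read(): buf=[_ _ _ _ _ 58], head=5, tail=0, size=1

Answer: _ _ _ _ _ 58
5
0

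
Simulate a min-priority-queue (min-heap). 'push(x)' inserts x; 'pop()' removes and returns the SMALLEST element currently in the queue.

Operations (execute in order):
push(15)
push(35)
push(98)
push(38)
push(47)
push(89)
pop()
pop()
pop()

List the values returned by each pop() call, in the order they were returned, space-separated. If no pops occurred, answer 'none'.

push(15): heap contents = [15]
push(35): heap contents = [15, 35]
push(98): heap contents = [15, 35, 98]
push(38): heap contents = [15, 35, 38, 98]
push(47): heap contents = [15, 35, 38, 47, 98]
push(89): heap contents = [15, 35, 38, 47, 89, 98]
pop() → 15: heap contents = [35, 38, 47, 89, 98]
pop() → 35: heap contents = [38, 47, 89, 98]
pop() → 38: heap contents = [47, 89, 98]

Answer: 15 35 38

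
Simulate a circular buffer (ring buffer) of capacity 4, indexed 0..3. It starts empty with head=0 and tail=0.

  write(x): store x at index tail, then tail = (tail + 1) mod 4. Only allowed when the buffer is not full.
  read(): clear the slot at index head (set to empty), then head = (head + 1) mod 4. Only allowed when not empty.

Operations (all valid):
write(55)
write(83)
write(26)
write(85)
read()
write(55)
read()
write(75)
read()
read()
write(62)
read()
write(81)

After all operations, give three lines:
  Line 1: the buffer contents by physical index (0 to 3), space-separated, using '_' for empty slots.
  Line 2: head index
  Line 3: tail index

write(55): buf=[55 _ _ _], head=0, tail=1, size=1
write(83): buf=[55 83 _ _], head=0, tail=2, size=2
write(26): buf=[55 83 26 _], head=0, tail=3, size=3
write(85): buf=[55 83 26 85], head=0, tail=0, size=4
read(): buf=[_ 83 26 85], head=1, tail=0, size=3
write(55): buf=[55 83 26 85], head=1, tail=1, size=4
read(): buf=[55 _ 26 85], head=2, tail=1, size=3
write(75): buf=[55 75 26 85], head=2, tail=2, size=4
read(): buf=[55 75 _ 85], head=3, tail=2, size=3
read(): buf=[55 75 _ _], head=0, tail=2, size=2
write(62): buf=[55 75 62 _], head=0, tail=3, size=3
read(): buf=[_ 75 62 _], head=1, tail=3, size=2
write(81): buf=[_ 75 62 81], head=1, tail=0, size=3

Answer: _ 75 62 81
1
0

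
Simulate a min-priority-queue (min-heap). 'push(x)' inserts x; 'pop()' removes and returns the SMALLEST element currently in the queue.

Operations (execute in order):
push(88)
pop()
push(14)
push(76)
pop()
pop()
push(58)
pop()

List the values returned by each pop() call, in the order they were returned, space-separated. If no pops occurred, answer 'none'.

push(88): heap contents = [88]
pop() → 88: heap contents = []
push(14): heap contents = [14]
push(76): heap contents = [14, 76]
pop() → 14: heap contents = [76]
pop() → 76: heap contents = []
push(58): heap contents = [58]
pop() → 58: heap contents = []

Answer: 88 14 76 58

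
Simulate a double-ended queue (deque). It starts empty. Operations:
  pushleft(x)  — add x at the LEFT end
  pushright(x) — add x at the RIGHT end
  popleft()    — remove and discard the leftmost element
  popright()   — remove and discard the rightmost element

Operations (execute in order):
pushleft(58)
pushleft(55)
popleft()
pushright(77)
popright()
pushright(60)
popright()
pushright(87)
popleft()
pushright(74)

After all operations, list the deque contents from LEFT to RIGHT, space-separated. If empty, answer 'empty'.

Answer: 87 74

Derivation:
pushleft(58): [58]
pushleft(55): [55, 58]
popleft(): [58]
pushright(77): [58, 77]
popright(): [58]
pushright(60): [58, 60]
popright(): [58]
pushright(87): [58, 87]
popleft(): [87]
pushright(74): [87, 74]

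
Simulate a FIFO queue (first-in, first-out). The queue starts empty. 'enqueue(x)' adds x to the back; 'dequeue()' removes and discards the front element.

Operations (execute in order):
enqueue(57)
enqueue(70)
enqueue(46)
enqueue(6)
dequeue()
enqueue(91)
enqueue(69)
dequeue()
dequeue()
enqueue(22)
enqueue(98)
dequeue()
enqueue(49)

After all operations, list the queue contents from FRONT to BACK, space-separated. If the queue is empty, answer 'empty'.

Answer: 91 69 22 98 49

Derivation:
enqueue(57): [57]
enqueue(70): [57, 70]
enqueue(46): [57, 70, 46]
enqueue(6): [57, 70, 46, 6]
dequeue(): [70, 46, 6]
enqueue(91): [70, 46, 6, 91]
enqueue(69): [70, 46, 6, 91, 69]
dequeue(): [46, 6, 91, 69]
dequeue(): [6, 91, 69]
enqueue(22): [6, 91, 69, 22]
enqueue(98): [6, 91, 69, 22, 98]
dequeue(): [91, 69, 22, 98]
enqueue(49): [91, 69, 22, 98, 49]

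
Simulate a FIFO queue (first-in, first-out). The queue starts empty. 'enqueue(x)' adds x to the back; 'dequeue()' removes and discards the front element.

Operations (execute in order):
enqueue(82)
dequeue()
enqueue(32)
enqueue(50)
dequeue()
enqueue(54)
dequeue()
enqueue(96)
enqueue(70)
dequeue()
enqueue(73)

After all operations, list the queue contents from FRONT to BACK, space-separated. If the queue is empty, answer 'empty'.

enqueue(82): [82]
dequeue(): []
enqueue(32): [32]
enqueue(50): [32, 50]
dequeue(): [50]
enqueue(54): [50, 54]
dequeue(): [54]
enqueue(96): [54, 96]
enqueue(70): [54, 96, 70]
dequeue(): [96, 70]
enqueue(73): [96, 70, 73]

Answer: 96 70 73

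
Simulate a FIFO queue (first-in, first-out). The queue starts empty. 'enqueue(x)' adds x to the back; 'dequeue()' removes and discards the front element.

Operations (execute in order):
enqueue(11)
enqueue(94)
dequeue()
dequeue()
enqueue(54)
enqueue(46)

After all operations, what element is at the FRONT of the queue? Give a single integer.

Answer: 54

Derivation:
enqueue(11): queue = [11]
enqueue(94): queue = [11, 94]
dequeue(): queue = [94]
dequeue(): queue = []
enqueue(54): queue = [54]
enqueue(46): queue = [54, 46]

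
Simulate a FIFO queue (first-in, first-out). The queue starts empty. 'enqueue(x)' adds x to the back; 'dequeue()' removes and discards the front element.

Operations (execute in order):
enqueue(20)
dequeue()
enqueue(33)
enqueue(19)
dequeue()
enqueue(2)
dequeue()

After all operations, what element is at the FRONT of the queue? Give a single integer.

Answer: 2

Derivation:
enqueue(20): queue = [20]
dequeue(): queue = []
enqueue(33): queue = [33]
enqueue(19): queue = [33, 19]
dequeue(): queue = [19]
enqueue(2): queue = [19, 2]
dequeue(): queue = [2]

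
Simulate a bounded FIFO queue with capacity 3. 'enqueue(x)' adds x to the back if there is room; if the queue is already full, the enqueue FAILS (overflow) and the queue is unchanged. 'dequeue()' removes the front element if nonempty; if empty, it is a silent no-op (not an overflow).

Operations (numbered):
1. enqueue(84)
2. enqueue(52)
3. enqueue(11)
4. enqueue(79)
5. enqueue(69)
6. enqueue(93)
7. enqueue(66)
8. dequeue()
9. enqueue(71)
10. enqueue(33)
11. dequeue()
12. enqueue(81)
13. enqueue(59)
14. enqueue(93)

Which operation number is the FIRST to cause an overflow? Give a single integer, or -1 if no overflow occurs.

1. enqueue(84): size=1
2. enqueue(52): size=2
3. enqueue(11): size=3
4. enqueue(79): size=3=cap → OVERFLOW (fail)
5. enqueue(69): size=3=cap → OVERFLOW (fail)
6. enqueue(93): size=3=cap → OVERFLOW (fail)
7. enqueue(66): size=3=cap → OVERFLOW (fail)
8. dequeue(): size=2
9. enqueue(71): size=3
10. enqueue(33): size=3=cap → OVERFLOW (fail)
11. dequeue(): size=2
12. enqueue(81): size=3
13. enqueue(59): size=3=cap → OVERFLOW (fail)
14. enqueue(93): size=3=cap → OVERFLOW (fail)

Answer: 4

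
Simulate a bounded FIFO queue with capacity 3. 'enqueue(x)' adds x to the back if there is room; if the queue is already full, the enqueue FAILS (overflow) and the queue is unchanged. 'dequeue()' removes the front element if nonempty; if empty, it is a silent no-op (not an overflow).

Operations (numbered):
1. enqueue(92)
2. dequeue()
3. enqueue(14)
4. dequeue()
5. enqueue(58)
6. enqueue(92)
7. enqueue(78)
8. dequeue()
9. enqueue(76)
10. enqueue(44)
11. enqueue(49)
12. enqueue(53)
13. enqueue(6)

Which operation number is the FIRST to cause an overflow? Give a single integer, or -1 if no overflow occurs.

Answer: 10

Derivation:
1. enqueue(92): size=1
2. dequeue(): size=0
3. enqueue(14): size=1
4. dequeue(): size=0
5. enqueue(58): size=1
6. enqueue(92): size=2
7. enqueue(78): size=3
8. dequeue(): size=2
9. enqueue(76): size=3
10. enqueue(44): size=3=cap → OVERFLOW (fail)
11. enqueue(49): size=3=cap → OVERFLOW (fail)
12. enqueue(53): size=3=cap → OVERFLOW (fail)
13. enqueue(6): size=3=cap → OVERFLOW (fail)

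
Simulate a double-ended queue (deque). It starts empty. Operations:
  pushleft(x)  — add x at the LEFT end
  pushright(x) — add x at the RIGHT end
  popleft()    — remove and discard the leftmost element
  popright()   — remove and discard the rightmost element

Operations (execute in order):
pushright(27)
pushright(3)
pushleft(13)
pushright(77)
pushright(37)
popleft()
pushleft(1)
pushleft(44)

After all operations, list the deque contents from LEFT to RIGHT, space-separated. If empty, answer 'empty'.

Answer: 44 1 27 3 77 37

Derivation:
pushright(27): [27]
pushright(3): [27, 3]
pushleft(13): [13, 27, 3]
pushright(77): [13, 27, 3, 77]
pushright(37): [13, 27, 3, 77, 37]
popleft(): [27, 3, 77, 37]
pushleft(1): [1, 27, 3, 77, 37]
pushleft(44): [44, 1, 27, 3, 77, 37]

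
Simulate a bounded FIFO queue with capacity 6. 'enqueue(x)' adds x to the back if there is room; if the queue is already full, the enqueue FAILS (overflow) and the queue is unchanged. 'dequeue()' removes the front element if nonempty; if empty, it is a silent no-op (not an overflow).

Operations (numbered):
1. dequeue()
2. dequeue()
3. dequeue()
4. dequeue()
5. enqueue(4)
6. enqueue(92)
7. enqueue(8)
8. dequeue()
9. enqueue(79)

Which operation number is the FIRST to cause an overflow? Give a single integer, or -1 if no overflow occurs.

Answer: -1

Derivation:
1. dequeue(): empty, no-op, size=0
2. dequeue(): empty, no-op, size=0
3. dequeue(): empty, no-op, size=0
4. dequeue(): empty, no-op, size=0
5. enqueue(4): size=1
6. enqueue(92): size=2
7. enqueue(8): size=3
8. dequeue(): size=2
9. enqueue(79): size=3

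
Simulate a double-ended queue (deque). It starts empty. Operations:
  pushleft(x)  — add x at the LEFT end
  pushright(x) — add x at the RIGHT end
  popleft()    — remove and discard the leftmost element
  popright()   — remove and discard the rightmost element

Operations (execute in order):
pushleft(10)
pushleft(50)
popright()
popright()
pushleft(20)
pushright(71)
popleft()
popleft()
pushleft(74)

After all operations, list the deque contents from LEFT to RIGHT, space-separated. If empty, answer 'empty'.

pushleft(10): [10]
pushleft(50): [50, 10]
popright(): [50]
popright(): []
pushleft(20): [20]
pushright(71): [20, 71]
popleft(): [71]
popleft(): []
pushleft(74): [74]

Answer: 74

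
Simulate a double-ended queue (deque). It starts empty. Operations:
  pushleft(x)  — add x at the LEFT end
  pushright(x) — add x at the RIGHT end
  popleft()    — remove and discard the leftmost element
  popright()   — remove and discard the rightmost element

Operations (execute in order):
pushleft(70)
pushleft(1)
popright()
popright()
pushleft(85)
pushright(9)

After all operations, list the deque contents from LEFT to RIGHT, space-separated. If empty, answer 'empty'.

Answer: 85 9

Derivation:
pushleft(70): [70]
pushleft(1): [1, 70]
popright(): [1]
popright(): []
pushleft(85): [85]
pushright(9): [85, 9]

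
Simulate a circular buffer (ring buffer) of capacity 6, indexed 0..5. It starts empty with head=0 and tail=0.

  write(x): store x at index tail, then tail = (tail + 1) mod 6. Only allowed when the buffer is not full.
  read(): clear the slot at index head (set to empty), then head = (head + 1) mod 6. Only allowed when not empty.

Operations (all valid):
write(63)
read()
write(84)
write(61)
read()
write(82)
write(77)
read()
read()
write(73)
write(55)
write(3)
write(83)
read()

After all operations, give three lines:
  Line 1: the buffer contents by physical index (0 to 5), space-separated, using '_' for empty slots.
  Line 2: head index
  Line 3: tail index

write(63): buf=[63 _ _ _ _ _], head=0, tail=1, size=1
read(): buf=[_ _ _ _ _ _], head=1, tail=1, size=0
write(84): buf=[_ 84 _ _ _ _], head=1, tail=2, size=1
write(61): buf=[_ 84 61 _ _ _], head=1, tail=3, size=2
read(): buf=[_ _ 61 _ _ _], head=2, tail=3, size=1
write(82): buf=[_ _ 61 82 _ _], head=2, tail=4, size=2
write(77): buf=[_ _ 61 82 77 _], head=2, tail=5, size=3
read(): buf=[_ _ _ 82 77 _], head=3, tail=5, size=2
read(): buf=[_ _ _ _ 77 _], head=4, tail=5, size=1
write(73): buf=[_ _ _ _ 77 73], head=4, tail=0, size=2
write(55): buf=[55 _ _ _ 77 73], head=4, tail=1, size=3
write(3): buf=[55 3 _ _ 77 73], head=4, tail=2, size=4
write(83): buf=[55 3 83 _ 77 73], head=4, tail=3, size=5
read(): buf=[55 3 83 _ _ 73], head=5, tail=3, size=4

Answer: 55 3 83 _ _ 73
5
3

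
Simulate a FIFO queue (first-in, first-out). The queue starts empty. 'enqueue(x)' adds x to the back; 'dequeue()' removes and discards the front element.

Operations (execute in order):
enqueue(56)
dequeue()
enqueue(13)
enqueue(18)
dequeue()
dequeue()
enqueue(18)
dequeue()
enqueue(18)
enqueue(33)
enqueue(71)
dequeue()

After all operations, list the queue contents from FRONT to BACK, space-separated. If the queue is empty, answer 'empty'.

Answer: 33 71

Derivation:
enqueue(56): [56]
dequeue(): []
enqueue(13): [13]
enqueue(18): [13, 18]
dequeue(): [18]
dequeue(): []
enqueue(18): [18]
dequeue(): []
enqueue(18): [18]
enqueue(33): [18, 33]
enqueue(71): [18, 33, 71]
dequeue(): [33, 71]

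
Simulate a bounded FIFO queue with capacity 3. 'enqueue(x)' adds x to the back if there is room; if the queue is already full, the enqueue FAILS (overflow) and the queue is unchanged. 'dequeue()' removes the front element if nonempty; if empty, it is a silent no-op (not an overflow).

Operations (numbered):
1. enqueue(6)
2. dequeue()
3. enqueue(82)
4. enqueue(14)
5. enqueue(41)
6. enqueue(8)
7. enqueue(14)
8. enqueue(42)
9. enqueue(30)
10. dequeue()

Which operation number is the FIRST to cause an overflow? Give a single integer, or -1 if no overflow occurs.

1. enqueue(6): size=1
2. dequeue(): size=0
3. enqueue(82): size=1
4. enqueue(14): size=2
5. enqueue(41): size=3
6. enqueue(8): size=3=cap → OVERFLOW (fail)
7. enqueue(14): size=3=cap → OVERFLOW (fail)
8. enqueue(42): size=3=cap → OVERFLOW (fail)
9. enqueue(30): size=3=cap → OVERFLOW (fail)
10. dequeue(): size=2

Answer: 6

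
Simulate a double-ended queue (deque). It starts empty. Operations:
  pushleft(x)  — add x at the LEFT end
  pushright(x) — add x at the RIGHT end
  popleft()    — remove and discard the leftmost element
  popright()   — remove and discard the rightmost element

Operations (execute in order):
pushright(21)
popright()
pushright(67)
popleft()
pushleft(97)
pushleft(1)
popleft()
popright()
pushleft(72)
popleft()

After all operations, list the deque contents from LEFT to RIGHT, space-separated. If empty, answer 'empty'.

Answer: empty

Derivation:
pushright(21): [21]
popright(): []
pushright(67): [67]
popleft(): []
pushleft(97): [97]
pushleft(1): [1, 97]
popleft(): [97]
popright(): []
pushleft(72): [72]
popleft(): []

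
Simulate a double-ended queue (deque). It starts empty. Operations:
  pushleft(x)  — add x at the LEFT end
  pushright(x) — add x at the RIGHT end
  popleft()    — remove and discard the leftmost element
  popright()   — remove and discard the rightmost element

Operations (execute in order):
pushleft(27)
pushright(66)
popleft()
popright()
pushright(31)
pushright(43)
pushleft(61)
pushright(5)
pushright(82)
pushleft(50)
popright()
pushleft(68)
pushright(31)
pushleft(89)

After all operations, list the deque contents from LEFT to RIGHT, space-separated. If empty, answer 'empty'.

pushleft(27): [27]
pushright(66): [27, 66]
popleft(): [66]
popright(): []
pushright(31): [31]
pushright(43): [31, 43]
pushleft(61): [61, 31, 43]
pushright(5): [61, 31, 43, 5]
pushright(82): [61, 31, 43, 5, 82]
pushleft(50): [50, 61, 31, 43, 5, 82]
popright(): [50, 61, 31, 43, 5]
pushleft(68): [68, 50, 61, 31, 43, 5]
pushright(31): [68, 50, 61, 31, 43, 5, 31]
pushleft(89): [89, 68, 50, 61, 31, 43, 5, 31]

Answer: 89 68 50 61 31 43 5 31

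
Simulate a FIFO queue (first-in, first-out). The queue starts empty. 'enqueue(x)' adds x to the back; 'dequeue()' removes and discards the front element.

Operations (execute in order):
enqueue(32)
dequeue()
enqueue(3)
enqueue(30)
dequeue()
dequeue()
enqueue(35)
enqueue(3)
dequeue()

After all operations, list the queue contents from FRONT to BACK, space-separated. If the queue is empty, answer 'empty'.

enqueue(32): [32]
dequeue(): []
enqueue(3): [3]
enqueue(30): [3, 30]
dequeue(): [30]
dequeue(): []
enqueue(35): [35]
enqueue(3): [35, 3]
dequeue(): [3]

Answer: 3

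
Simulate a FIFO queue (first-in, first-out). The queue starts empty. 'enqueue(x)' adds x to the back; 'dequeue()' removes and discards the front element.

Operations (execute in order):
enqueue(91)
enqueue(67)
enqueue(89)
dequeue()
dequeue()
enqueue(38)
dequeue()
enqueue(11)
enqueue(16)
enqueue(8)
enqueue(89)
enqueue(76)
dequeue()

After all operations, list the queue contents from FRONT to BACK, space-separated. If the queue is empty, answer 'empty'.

enqueue(91): [91]
enqueue(67): [91, 67]
enqueue(89): [91, 67, 89]
dequeue(): [67, 89]
dequeue(): [89]
enqueue(38): [89, 38]
dequeue(): [38]
enqueue(11): [38, 11]
enqueue(16): [38, 11, 16]
enqueue(8): [38, 11, 16, 8]
enqueue(89): [38, 11, 16, 8, 89]
enqueue(76): [38, 11, 16, 8, 89, 76]
dequeue(): [11, 16, 8, 89, 76]

Answer: 11 16 8 89 76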